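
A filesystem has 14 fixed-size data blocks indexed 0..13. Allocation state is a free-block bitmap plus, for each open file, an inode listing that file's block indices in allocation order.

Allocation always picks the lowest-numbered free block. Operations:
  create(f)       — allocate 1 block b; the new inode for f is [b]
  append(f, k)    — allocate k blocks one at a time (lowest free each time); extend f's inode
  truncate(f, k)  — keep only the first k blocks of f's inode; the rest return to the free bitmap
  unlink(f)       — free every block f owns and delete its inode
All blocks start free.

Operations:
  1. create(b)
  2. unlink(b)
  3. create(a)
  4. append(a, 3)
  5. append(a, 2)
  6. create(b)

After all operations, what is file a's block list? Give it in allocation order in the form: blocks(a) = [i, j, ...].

  1. create(b)  ⇒  F.............  {b→[0]}
  2. unlink(b)  ⇒  ..............  {}
  3. create(a)  ⇒  F.............  {a→[0]}
  4. append(a, 3)  ⇒  FFFF..........  {a→[0, 1, 2, 3]}
  5. append(a, 2)  ⇒  FFFFFF........  {a→[0, 1, 2, 3, 4, 5]}
  6. create(b)  ⇒  FFFFFFF.......  {a→[0, 1, 2, 3, 4, 5]; b→[6]}

blocks(a) = [0, 1, 2, 3, 4, 5]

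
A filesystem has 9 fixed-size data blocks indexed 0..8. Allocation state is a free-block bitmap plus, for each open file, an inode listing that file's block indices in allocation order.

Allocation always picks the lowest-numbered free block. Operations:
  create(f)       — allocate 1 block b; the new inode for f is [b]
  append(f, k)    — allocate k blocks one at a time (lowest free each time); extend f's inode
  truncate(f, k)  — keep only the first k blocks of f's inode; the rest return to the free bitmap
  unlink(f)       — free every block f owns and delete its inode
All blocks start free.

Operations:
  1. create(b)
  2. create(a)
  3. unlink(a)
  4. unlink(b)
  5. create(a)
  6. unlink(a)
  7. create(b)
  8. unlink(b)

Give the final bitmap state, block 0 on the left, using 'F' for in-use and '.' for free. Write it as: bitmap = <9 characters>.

bitmap = .........

  1. create(b)  ⇒  F........  {b→[0]}
  2. create(a)  ⇒  FF.......  {a→[1]; b→[0]}
  3. unlink(a)  ⇒  F........  {b→[0]}
  4. unlink(b)  ⇒  .........  {}
  5. create(a)  ⇒  F........  {a→[0]}
  6. unlink(a)  ⇒  .........  {}
  7. create(b)  ⇒  F........  {b→[0]}
  8. unlink(b)  ⇒  .........  {}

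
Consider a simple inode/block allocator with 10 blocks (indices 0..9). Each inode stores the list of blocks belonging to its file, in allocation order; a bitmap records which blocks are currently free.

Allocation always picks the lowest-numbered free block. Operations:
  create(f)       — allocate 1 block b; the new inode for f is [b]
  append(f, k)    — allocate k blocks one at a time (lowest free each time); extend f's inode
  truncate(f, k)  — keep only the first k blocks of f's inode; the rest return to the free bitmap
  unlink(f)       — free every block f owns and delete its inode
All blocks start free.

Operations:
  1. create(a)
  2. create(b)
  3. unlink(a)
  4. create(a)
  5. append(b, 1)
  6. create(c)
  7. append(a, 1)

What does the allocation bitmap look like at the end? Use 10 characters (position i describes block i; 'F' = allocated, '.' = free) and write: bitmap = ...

bitmap = FFFFF.....

  1. create(a)  ⇒  F.........  {a→[0]}
  2. create(b)  ⇒  FF........  {a→[0]; b→[1]}
  3. unlink(a)  ⇒  .F........  {b→[1]}
  4. create(a)  ⇒  FF........  {a→[0]; b→[1]}
  5. append(b, 1)  ⇒  FFF.......  {a→[0]; b→[1, 2]}
  6. create(c)  ⇒  FFFF......  {a→[0]; b→[1, 2]; c→[3]}
  7. append(a, 1)  ⇒  FFFFF.....  {a→[0, 4]; b→[1, 2]; c→[3]}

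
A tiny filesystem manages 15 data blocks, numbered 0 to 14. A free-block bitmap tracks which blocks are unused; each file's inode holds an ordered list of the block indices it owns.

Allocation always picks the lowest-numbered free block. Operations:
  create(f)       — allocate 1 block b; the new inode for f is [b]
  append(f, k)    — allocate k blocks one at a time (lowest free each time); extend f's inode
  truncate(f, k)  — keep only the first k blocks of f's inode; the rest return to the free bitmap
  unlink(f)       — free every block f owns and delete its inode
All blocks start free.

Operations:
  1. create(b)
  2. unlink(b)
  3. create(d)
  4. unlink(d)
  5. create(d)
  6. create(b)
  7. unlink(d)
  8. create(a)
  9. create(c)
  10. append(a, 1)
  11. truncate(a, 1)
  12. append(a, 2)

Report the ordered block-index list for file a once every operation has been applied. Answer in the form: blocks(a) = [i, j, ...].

blocks(a) = [0, 3, 4]

  1. create(b)  ⇒  F..............  {b→[0]}
  2. unlink(b)  ⇒  ...............  {}
  3. create(d)  ⇒  F..............  {d→[0]}
  4. unlink(d)  ⇒  ...............  {}
  5. create(d)  ⇒  F..............  {d→[0]}
  6. create(b)  ⇒  FF.............  {b→[1]; d→[0]}
  7. unlink(d)  ⇒  .F.............  {b→[1]}
  8. create(a)  ⇒  FF.............  {a→[0]; b→[1]}
  9. create(c)  ⇒  FFF............  {a→[0]; b→[1]; c→[2]}
  10. append(a, 1)  ⇒  FFFF...........  {a→[0, 3]; b→[1]; c→[2]}
  11. truncate(a, 1)  ⇒  FFF............  {a→[0]; b→[1]; c→[2]}
  12. append(a, 2)  ⇒  FFFFF..........  {a→[0, 3, 4]; b→[1]; c→[2]}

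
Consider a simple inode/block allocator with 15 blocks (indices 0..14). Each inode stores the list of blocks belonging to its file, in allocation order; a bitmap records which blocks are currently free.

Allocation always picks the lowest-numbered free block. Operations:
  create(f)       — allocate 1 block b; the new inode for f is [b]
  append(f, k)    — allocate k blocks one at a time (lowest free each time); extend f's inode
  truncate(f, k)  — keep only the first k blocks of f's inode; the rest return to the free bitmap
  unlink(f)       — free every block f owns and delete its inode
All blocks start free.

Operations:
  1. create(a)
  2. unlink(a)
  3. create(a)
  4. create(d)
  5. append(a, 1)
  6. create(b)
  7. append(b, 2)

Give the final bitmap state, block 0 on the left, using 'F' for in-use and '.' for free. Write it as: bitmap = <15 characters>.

  1. create(a)  ⇒  F..............  {a→[0]}
  2. unlink(a)  ⇒  ...............  {}
  3. create(a)  ⇒  F..............  {a→[0]}
  4. create(d)  ⇒  FF.............  {a→[0]; d→[1]}
  5. append(a, 1)  ⇒  FFF............  {a→[0, 2]; d→[1]}
  6. create(b)  ⇒  FFFF...........  {a→[0, 2]; b→[3]; d→[1]}
  7. append(b, 2)  ⇒  FFFFFF.........  {a→[0, 2]; b→[3, 4, 5]; d→[1]}

bitmap = FFFFFF.........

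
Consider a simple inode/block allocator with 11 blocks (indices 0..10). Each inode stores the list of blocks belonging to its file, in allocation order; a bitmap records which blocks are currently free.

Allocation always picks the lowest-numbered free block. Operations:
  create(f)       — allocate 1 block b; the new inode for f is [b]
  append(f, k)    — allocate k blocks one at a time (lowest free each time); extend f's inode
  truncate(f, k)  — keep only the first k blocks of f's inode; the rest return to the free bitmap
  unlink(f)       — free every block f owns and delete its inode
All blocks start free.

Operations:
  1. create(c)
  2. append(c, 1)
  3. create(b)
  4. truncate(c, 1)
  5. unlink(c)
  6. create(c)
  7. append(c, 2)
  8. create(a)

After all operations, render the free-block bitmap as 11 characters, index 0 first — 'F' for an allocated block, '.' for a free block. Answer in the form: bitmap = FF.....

[1] create(c) — c=0 (map F..........)
[2] append(c, 1) — c=0,1 (map FF.........)
[3] create(b) — b=2 c=0,1 (map FFF........)
[4] truncate(c, 1) — b=2 c=0 (map F.F........)
[5] unlink(c) — b=2 (map ..F........)
[6] create(c) — b=2 c=0 (map F.F........)
[7] append(c, 2) — b=2 c=0,1,3 (map FFFF.......)
[8] create(a) — a=4 b=2 c=0,1,3 (map FFFFF......)

bitmap = FFFFF......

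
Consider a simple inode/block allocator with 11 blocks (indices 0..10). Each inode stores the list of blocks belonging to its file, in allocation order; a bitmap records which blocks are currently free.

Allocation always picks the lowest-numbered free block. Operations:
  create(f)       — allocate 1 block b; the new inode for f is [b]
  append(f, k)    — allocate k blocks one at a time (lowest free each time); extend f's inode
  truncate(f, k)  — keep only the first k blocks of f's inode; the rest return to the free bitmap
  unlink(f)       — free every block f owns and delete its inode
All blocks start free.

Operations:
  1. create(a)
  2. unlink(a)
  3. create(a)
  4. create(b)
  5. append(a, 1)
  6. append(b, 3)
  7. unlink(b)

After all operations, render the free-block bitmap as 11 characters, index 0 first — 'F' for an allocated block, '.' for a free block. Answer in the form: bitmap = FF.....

after create(a) → a:[0]  free=[F..........]
after unlink(a) →   free=[...........]
after create(a) → a:[0]  free=[F..........]
after create(b) → a:[0], b:[1]  free=[FF.........]
after append(a, 1) → a:[0, 2], b:[1]  free=[FFF........]
after append(b, 3) → a:[0, 2], b:[1, 3, 4, 5]  free=[FFFFFF.....]
after unlink(b) → a:[0, 2]  free=[F.F........]

bitmap = F.F........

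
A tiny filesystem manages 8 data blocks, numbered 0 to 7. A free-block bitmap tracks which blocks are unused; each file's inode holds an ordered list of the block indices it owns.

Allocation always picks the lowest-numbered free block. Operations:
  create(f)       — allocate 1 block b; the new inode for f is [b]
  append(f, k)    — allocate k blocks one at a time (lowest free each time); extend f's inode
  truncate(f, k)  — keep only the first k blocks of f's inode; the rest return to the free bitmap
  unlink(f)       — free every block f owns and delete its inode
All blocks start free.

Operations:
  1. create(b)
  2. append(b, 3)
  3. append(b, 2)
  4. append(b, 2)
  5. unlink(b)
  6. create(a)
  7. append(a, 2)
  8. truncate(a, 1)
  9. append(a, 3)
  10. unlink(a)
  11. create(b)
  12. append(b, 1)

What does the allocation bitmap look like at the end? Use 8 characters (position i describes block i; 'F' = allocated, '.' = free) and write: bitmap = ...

  1. create(b)  ⇒  F.......  {b→[0]}
  2. append(b, 3)  ⇒  FFFF....  {b→[0, 1, 2, 3]}
  3. append(b, 2)  ⇒  FFFFFF..  {b→[0, 1, 2, 3, 4, 5]}
  4. append(b, 2)  ⇒  FFFFFFFF  {b→[0, 1, 2, 3, 4, 5, 6, 7]}
  5. unlink(b)  ⇒  ........  {}
  6. create(a)  ⇒  F.......  {a→[0]}
  7. append(a, 2)  ⇒  FFF.....  {a→[0, 1, 2]}
  8. truncate(a, 1)  ⇒  F.......  {a→[0]}
  9. append(a, 3)  ⇒  FFFF....  {a→[0, 1, 2, 3]}
  10. unlink(a)  ⇒  ........  {}
  11. create(b)  ⇒  F.......  {b→[0]}
  12. append(b, 1)  ⇒  FF......  {b→[0, 1]}

bitmap = FF......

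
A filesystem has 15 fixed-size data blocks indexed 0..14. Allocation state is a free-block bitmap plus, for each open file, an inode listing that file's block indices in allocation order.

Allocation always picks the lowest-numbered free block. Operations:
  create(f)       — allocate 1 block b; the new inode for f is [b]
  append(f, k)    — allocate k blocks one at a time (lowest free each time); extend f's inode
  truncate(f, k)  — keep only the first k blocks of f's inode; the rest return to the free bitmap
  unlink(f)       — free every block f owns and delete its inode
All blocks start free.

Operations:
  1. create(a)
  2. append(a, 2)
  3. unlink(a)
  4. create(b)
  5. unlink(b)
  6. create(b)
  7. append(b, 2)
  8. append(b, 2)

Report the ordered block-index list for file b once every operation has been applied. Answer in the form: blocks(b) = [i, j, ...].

blocks(b) = [0, 1, 2, 3, 4]

[1] create(a) — a=0 (map F..............)
[2] append(a, 2) — a=0,1,2 (map FFF............)
[3] unlink(a) —  (map ...............)
[4] create(b) — b=0 (map F..............)
[5] unlink(b) —  (map ...............)
[6] create(b) — b=0 (map F..............)
[7] append(b, 2) — b=0,1,2 (map FFF............)
[8] append(b, 2) — b=0,1,2,3,4 (map FFFFF..........)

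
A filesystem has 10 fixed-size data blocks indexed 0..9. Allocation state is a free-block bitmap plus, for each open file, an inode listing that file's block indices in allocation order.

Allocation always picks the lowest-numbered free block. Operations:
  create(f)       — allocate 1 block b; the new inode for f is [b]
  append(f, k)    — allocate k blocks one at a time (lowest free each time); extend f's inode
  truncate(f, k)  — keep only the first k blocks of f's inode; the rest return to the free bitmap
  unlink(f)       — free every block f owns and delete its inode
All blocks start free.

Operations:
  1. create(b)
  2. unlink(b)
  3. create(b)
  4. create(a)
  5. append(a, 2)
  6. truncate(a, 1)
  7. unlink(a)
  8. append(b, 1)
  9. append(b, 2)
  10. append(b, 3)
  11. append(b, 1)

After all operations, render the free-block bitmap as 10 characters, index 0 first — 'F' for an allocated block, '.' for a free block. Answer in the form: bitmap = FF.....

after create(b) → b:[0]  free=[F.........]
after unlink(b) →   free=[..........]
after create(b) → b:[0]  free=[F.........]
after create(a) → a:[1], b:[0]  free=[FF........]
after append(a, 2) → a:[1, 2, 3], b:[0]  free=[FFFF......]
after truncate(a, 1) → a:[1], b:[0]  free=[FF........]
after unlink(a) → b:[0]  free=[F.........]
after append(b, 1) → b:[0, 1]  free=[FF........]
after append(b, 2) → b:[0, 1, 2, 3]  free=[FFFF......]
after append(b, 3) → b:[0, 1, 2, 3, 4, 5, 6]  free=[FFFFFFF...]
after append(b, 1) → b:[0, 1, 2, 3, 4, 5, 6, 7]  free=[FFFFFFFF..]

bitmap = FFFFFFFF..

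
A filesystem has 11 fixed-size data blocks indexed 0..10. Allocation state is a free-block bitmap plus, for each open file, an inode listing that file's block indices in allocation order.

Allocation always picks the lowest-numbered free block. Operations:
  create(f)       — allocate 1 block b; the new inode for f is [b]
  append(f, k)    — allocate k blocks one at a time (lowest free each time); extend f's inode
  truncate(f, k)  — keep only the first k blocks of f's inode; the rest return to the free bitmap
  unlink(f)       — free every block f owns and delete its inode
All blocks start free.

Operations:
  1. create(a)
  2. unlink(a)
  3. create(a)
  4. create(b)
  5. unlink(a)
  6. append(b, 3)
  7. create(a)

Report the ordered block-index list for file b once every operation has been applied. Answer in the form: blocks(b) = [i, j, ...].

after create(a) → a:[0]  free=[F..........]
after unlink(a) →   free=[...........]
after create(a) → a:[0]  free=[F..........]
after create(b) → a:[0], b:[1]  free=[FF.........]
after unlink(a) → b:[1]  free=[.F.........]
after append(b, 3) → b:[1, 0, 2, 3]  free=[FFFF.......]
after create(a) → a:[4], b:[1, 0, 2, 3]  free=[FFFFF......]

blocks(b) = [1, 0, 2, 3]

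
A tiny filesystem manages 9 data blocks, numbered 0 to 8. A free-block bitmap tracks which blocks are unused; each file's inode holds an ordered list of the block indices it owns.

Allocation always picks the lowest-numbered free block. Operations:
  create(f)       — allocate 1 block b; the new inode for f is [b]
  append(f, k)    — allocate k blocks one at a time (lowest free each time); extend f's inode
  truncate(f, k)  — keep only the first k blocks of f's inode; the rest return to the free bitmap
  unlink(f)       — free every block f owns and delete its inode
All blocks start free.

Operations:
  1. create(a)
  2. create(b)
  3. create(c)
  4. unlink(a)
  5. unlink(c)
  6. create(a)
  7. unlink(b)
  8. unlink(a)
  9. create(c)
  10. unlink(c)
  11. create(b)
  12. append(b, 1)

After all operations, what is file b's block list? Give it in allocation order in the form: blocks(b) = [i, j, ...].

  1. create(a)  ⇒  F........  {a→[0]}
  2. create(b)  ⇒  FF.......  {a→[0]; b→[1]}
  3. create(c)  ⇒  FFF......  {a→[0]; b→[1]; c→[2]}
  4. unlink(a)  ⇒  .FF......  {b→[1]; c→[2]}
  5. unlink(c)  ⇒  .F.......  {b→[1]}
  6. create(a)  ⇒  FF.......  {a→[0]; b→[1]}
  7. unlink(b)  ⇒  F........  {a→[0]}
  8. unlink(a)  ⇒  .........  {}
  9. create(c)  ⇒  F........  {c→[0]}
  10. unlink(c)  ⇒  .........  {}
  11. create(b)  ⇒  F........  {b→[0]}
  12. append(b, 1)  ⇒  FF.......  {b→[0, 1]}

blocks(b) = [0, 1]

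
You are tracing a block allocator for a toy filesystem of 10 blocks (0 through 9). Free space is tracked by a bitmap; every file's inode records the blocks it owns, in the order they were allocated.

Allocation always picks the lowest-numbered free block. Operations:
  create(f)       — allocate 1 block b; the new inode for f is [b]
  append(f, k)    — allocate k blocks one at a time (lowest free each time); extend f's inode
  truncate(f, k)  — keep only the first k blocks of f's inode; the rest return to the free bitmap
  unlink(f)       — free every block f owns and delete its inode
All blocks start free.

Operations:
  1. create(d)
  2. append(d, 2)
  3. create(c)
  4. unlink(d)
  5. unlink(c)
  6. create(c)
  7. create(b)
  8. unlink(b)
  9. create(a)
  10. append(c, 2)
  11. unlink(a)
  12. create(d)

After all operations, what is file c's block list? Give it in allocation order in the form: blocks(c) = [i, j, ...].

  1. create(d)  ⇒  F.........  {d→[0]}
  2. append(d, 2)  ⇒  FFF.......  {d→[0, 1, 2]}
  3. create(c)  ⇒  FFFF......  {c→[3]; d→[0, 1, 2]}
  4. unlink(d)  ⇒  ...F......  {c→[3]}
  5. unlink(c)  ⇒  ..........  {}
  6. create(c)  ⇒  F.........  {c→[0]}
  7. create(b)  ⇒  FF........  {b→[1]; c→[0]}
  8. unlink(b)  ⇒  F.........  {c→[0]}
  9. create(a)  ⇒  FF........  {a→[1]; c→[0]}
  10. append(c, 2)  ⇒  FFFF......  {a→[1]; c→[0, 2, 3]}
  11. unlink(a)  ⇒  F.FF......  {c→[0, 2, 3]}
  12. create(d)  ⇒  FFFF......  {c→[0, 2, 3]; d→[1]}

blocks(c) = [0, 2, 3]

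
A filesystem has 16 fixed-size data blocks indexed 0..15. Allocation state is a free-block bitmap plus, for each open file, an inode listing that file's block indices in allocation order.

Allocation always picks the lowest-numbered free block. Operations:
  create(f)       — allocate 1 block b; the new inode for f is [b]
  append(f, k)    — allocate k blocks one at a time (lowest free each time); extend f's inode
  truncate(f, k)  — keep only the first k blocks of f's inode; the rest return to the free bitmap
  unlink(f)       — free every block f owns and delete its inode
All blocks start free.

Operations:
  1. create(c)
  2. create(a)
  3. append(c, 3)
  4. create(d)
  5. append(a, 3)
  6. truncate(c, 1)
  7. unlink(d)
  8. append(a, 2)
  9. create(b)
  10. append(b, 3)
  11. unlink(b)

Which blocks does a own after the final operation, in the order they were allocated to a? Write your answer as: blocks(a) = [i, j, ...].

create(c): bitmap=F............... | c=[0]
create(a): bitmap=FF.............. | a=[1] c=[0]
append(c, 3): bitmap=FFFFF........... | a=[1] c=[0, 2, 3, 4]
create(d): bitmap=FFFFFF.......... | a=[1] c=[0, 2, 3, 4] d=[5]
append(a, 3): bitmap=FFFFFFFFF....... | a=[1, 6, 7, 8] c=[0, 2, 3, 4] d=[5]
truncate(c, 1): bitmap=FF...FFFF....... | a=[1, 6, 7, 8] c=[0] d=[5]
unlink(d): bitmap=FF....FFF....... | a=[1, 6, 7, 8] c=[0]
append(a, 2): bitmap=FFFF..FFF....... | a=[1, 6, 7, 8, 2, 3] c=[0]
create(b): bitmap=FFFFF.FFF....... | a=[1, 6, 7, 8, 2, 3] b=[4] c=[0]
append(b, 3): bitmap=FFFFFFFFFFF..... | a=[1, 6, 7, 8, 2, 3] b=[4, 5, 9, 10] c=[0]
unlink(b): bitmap=FFFF..FFF....... | a=[1, 6, 7, 8, 2, 3] c=[0]

blocks(a) = [1, 6, 7, 8, 2, 3]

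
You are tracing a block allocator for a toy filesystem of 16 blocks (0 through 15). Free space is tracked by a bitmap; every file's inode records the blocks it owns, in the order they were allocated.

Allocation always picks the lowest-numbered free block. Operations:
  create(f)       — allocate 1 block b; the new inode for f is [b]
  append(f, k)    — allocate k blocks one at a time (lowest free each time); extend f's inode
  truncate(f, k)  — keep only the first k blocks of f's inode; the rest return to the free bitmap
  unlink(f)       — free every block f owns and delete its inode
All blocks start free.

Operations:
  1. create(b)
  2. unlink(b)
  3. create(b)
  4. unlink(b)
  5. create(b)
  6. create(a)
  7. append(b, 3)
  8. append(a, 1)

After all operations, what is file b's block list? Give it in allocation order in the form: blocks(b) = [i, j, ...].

  1. create(b)  ⇒  F...............  {b→[0]}
  2. unlink(b)  ⇒  ................  {}
  3. create(b)  ⇒  F...............  {b→[0]}
  4. unlink(b)  ⇒  ................  {}
  5. create(b)  ⇒  F...............  {b→[0]}
  6. create(a)  ⇒  FF..............  {a→[1]; b→[0]}
  7. append(b, 3)  ⇒  FFFFF...........  {a→[1]; b→[0, 2, 3, 4]}
  8. append(a, 1)  ⇒  FFFFFF..........  {a→[1, 5]; b→[0, 2, 3, 4]}

blocks(b) = [0, 2, 3, 4]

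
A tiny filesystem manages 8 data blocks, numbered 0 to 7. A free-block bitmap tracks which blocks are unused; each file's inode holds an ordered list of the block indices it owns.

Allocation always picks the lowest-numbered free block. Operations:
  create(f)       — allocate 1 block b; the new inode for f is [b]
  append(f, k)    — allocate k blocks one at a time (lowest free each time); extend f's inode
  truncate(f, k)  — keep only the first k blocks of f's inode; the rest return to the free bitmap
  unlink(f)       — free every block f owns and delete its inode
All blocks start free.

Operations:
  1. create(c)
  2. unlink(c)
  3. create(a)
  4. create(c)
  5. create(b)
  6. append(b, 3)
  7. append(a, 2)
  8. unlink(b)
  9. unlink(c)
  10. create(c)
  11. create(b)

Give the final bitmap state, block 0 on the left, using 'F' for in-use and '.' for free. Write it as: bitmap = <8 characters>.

create(c): bitmap=F....... | c=[0]
unlink(c): bitmap=........ | 
create(a): bitmap=F....... | a=[0]
create(c): bitmap=FF...... | a=[0] c=[1]
create(b): bitmap=FFF..... | a=[0] b=[2] c=[1]
append(b, 3): bitmap=FFFFFF.. | a=[0] b=[2, 3, 4, 5] c=[1]
append(a, 2): bitmap=FFFFFFFF | a=[0, 6, 7] b=[2, 3, 4, 5] c=[1]
unlink(b): bitmap=FF....FF | a=[0, 6, 7] c=[1]
unlink(c): bitmap=F.....FF | a=[0, 6, 7]
create(c): bitmap=FF....FF | a=[0, 6, 7] c=[1]
create(b): bitmap=FFF...FF | a=[0, 6, 7] b=[2] c=[1]

bitmap = FFF...FF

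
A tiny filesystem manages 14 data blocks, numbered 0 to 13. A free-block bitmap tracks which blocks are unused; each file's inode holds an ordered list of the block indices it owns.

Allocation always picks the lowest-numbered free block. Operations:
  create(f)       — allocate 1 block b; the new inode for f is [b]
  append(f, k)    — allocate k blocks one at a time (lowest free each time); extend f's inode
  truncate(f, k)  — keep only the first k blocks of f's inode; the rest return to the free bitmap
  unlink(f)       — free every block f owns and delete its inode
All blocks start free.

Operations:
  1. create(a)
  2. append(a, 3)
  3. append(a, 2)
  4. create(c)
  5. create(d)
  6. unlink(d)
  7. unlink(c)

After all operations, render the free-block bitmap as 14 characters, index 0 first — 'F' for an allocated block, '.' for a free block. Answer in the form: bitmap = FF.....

bitmap = FFFFFF........

after create(a) → a:[0]  free=[F.............]
after append(a, 3) → a:[0, 1, 2, 3]  free=[FFFF..........]
after append(a, 2) → a:[0, 1, 2, 3, 4, 5]  free=[FFFFFF........]
after create(c) → a:[0, 1, 2, 3, 4, 5], c:[6]  free=[FFFFFFF.......]
after create(d) → a:[0, 1, 2, 3, 4, 5], c:[6], d:[7]  free=[FFFFFFFF......]
after unlink(d) → a:[0, 1, 2, 3, 4, 5], c:[6]  free=[FFFFFFF.......]
after unlink(c) → a:[0, 1, 2, 3, 4, 5]  free=[FFFFFF........]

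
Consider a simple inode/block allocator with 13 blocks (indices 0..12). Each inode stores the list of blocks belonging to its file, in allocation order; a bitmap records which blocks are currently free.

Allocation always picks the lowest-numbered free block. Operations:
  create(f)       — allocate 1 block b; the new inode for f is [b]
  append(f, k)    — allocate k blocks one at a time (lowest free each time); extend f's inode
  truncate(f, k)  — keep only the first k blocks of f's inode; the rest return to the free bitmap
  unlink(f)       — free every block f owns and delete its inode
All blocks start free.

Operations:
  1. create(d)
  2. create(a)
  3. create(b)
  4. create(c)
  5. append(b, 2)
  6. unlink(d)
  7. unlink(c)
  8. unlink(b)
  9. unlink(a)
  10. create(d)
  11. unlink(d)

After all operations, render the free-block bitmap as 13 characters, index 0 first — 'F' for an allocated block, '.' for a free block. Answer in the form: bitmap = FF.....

[1] create(d) — d=0 (map F............)
[2] create(a) — a=1 d=0 (map FF...........)
[3] create(b) — a=1 b=2 d=0 (map FFF..........)
[4] create(c) — a=1 b=2 c=3 d=0 (map FFFF.........)
[5] append(b, 2) — a=1 b=2,4,5 c=3 d=0 (map FFFFFF.......)
[6] unlink(d) — a=1 b=2,4,5 c=3 (map .FFFFF.......)
[7] unlink(c) — a=1 b=2,4,5 (map .FF.FF.......)
[8] unlink(b) — a=1 (map .F...........)
[9] unlink(a) —  (map .............)
[10] create(d) — d=0 (map F............)
[11] unlink(d) —  (map .............)

bitmap = .............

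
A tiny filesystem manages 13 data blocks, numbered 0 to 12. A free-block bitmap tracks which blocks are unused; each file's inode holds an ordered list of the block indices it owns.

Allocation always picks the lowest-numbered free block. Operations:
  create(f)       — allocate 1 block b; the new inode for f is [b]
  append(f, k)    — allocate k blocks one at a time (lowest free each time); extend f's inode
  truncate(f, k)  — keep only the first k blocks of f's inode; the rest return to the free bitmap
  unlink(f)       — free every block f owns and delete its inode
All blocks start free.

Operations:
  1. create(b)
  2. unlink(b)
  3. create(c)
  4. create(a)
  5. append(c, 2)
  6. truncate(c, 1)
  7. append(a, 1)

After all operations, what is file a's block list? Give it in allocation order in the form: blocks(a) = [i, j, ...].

blocks(a) = [1, 2]

  1. create(b)  ⇒  F............  {b→[0]}
  2. unlink(b)  ⇒  .............  {}
  3. create(c)  ⇒  F............  {c→[0]}
  4. create(a)  ⇒  FF...........  {a→[1]; c→[0]}
  5. append(c, 2)  ⇒  FFFF.........  {a→[1]; c→[0, 2, 3]}
  6. truncate(c, 1)  ⇒  FF...........  {a→[1]; c→[0]}
  7. append(a, 1)  ⇒  FFF..........  {a→[1, 2]; c→[0]}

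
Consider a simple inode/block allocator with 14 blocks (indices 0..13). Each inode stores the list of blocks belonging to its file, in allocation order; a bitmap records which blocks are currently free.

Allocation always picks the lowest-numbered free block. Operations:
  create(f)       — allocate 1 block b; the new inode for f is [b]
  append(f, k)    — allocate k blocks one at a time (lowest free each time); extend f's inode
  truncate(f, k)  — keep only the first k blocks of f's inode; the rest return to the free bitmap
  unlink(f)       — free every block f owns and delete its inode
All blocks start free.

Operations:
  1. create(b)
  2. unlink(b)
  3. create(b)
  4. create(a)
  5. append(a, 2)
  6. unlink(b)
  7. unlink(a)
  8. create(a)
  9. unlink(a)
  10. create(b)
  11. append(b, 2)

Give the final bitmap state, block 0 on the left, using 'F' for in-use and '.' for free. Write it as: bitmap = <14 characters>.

bitmap = FFF...........

after create(b) → b:[0]  free=[F.............]
after unlink(b) →   free=[..............]
after create(b) → b:[0]  free=[F.............]
after create(a) → a:[1], b:[0]  free=[FF............]
after append(a, 2) → a:[1, 2, 3], b:[0]  free=[FFFF..........]
after unlink(b) → a:[1, 2, 3]  free=[.FFF..........]
after unlink(a) →   free=[..............]
after create(a) → a:[0]  free=[F.............]
after unlink(a) →   free=[..............]
after create(b) → b:[0]  free=[F.............]
after append(b, 2) → b:[0, 1, 2]  free=[FFF...........]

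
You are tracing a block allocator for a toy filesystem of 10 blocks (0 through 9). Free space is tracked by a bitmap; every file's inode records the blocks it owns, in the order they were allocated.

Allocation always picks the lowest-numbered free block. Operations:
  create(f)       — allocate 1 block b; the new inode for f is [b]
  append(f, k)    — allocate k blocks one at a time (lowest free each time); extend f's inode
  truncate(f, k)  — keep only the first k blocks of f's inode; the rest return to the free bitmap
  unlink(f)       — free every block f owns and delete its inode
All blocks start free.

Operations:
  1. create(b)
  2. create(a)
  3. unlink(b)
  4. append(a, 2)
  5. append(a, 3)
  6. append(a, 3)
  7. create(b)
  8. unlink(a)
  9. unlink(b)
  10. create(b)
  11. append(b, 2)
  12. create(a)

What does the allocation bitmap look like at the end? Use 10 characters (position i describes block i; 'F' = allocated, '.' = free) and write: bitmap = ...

bitmap = FFFF......

[1] create(b) — b=0 (map F.........)
[2] create(a) — a=1 b=0 (map FF........)
[3] unlink(b) — a=1 (map .F........)
[4] append(a, 2) — a=1,0,2 (map FFF.......)
[5] append(a, 3) — a=1,0,2,3,4,5 (map FFFFFF....)
[6] append(a, 3) — a=1,0,2,3,4,5,6,7,8 (map FFFFFFFFF.)
[7] create(b) — a=1,0,2,3,4,5,6,7,8 b=9 (map FFFFFFFFFF)
[8] unlink(a) — b=9 (map .........F)
[9] unlink(b) —  (map ..........)
[10] create(b) — b=0 (map F.........)
[11] append(b, 2) — b=0,1,2 (map FFF.......)
[12] create(a) — a=3 b=0,1,2 (map FFFF......)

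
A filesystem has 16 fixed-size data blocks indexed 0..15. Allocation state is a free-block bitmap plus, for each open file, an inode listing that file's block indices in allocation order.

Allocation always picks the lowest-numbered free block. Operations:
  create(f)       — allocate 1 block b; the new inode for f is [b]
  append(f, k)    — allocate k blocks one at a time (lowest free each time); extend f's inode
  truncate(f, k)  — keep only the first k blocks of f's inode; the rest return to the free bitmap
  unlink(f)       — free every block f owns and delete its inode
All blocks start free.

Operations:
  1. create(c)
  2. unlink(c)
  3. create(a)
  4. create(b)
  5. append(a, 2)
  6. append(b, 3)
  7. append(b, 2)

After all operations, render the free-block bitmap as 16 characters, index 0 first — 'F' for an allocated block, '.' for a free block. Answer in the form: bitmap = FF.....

bitmap = FFFFFFFFF.......

create(c): bitmap=F............... | c=[0]
unlink(c): bitmap=................ | 
create(a): bitmap=F............... | a=[0]
create(b): bitmap=FF.............. | a=[0] b=[1]
append(a, 2): bitmap=FFFF............ | a=[0, 2, 3] b=[1]
append(b, 3): bitmap=FFFFFFF......... | a=[0, 2, 3] b=[1, 4, 5, 6]
append(b, 2): bitmap=FFFFFFFFF....... | a=[0, 2, 3] b=[1, 4, 5, 6, 7, 8]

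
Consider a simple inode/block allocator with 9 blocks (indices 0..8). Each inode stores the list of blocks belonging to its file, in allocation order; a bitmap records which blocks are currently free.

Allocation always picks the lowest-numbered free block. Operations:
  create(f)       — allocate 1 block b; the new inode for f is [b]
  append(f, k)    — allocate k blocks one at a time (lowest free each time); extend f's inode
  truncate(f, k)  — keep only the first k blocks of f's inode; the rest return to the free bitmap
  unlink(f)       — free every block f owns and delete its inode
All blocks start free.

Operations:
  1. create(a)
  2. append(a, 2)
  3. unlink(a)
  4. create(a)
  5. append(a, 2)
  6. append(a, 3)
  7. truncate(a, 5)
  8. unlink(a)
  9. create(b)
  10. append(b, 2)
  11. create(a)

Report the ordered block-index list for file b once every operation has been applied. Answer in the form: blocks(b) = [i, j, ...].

blocks(b) = [0, 1, 2]

  1. create(a)  ⇒  F........  {a→[0]}
  2. append(a, 2)  ⇒  FFF......  {a→[0, 1, 2]}
  3. unlink(a)  ⇒  .........  {}
  4. create(a)  ⇒  F........  {a→[0]}
  5. append(a, 2)  ⇒  FFF......  {a→[0, 1, 2]}
  6. append(a, 3)  ⇒  FFFFFF...  {a→[0, 1, 2, 3, 4, 5]}
  7. truncate(a, 5)  ⇒  FFFFF....  {a→[0, 1, 2, 3, 4]}
  8. unlink(a)  ⇒  .........  {}
  9. create(b)  ⇒  F........  {b→[0]}
  10. append(b, 2)  ⇒  FFF......  {b→[0, 1, 2]}
  11. create(a)  ⇒  FFFF.....  {a→[3]; b→[0, 1, 2]}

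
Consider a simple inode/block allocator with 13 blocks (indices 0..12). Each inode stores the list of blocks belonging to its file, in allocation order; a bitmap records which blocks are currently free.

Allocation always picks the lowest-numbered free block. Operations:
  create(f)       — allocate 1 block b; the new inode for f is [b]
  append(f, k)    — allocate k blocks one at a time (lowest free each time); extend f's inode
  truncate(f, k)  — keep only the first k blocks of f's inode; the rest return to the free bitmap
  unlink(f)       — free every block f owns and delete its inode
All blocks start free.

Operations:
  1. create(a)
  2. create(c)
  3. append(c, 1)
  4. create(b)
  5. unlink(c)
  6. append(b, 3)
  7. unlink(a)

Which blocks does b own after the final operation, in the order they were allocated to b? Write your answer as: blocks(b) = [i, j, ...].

[1] create(a) — a=0 (map F............)
[2] create(c) — a=0 c=1 (map FF...........)
[3] append(c, 1) — a=0 c=1,2 (map FFF..........)
[4] create(b) — a=0 b=3 c=1,2 (map FFFF.........)
[5] unlink(c) — a=0 b=3 (map F..F.........)
[6] append(b, 3) — a=0 b=3,1,2,4 (map FFFFF........)
[7] unlink(a) — b=3,1,2,4 (map .FFFF........)

blocks(b) = [3, 1, 2, 4]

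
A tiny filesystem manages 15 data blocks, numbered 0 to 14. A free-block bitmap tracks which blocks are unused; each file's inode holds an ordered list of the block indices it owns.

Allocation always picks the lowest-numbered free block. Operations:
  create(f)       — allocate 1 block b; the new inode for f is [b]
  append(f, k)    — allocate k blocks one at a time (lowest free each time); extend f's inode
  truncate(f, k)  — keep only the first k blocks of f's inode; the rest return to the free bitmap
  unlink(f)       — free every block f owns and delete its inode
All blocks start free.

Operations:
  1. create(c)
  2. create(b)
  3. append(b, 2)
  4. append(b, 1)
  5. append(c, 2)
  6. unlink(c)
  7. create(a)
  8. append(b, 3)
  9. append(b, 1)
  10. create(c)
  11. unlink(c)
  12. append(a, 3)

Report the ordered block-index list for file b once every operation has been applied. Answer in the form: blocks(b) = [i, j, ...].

  1. create(c)  ⇒  F..............  {c→[0]}
  2. create(b)  ⇒  FF.............  {b→[1]; c→[0]}
  3. append(b, 2)  ⇒  FFFF...........  {b→[1, 2, 3]; c→[0]}
  4. append(b, 1)  ⇒  FFFFF..........  {b→[1, 2, 3, 4]; c→[0]}
  5. append(c, 2)  ⇒  FFFFFFF........  {b→[1, 2, 3, 4]; c→[0, 5, 6]}
  6. unlink(c)  ⇒  .FFFF..........  {b→[1, 2, 3, 4]}
  7. create(a)  ⇒  FFFFF..........  {a→[0]; b→[1, 2, 3, 4]}
  8. append(b, 3)  ⇒  FFFFFFFF.......  {a→[0]; b→[1, 2, 3, 4, 5, 6, 7]}
  9. append(b, 1)  ⇒  FFFFFFFFF......  {a→[0]; b→[1, 2, 3, 4, 5, 6, 7, 8]}
  10. create(c)  ⇒  FFFFFFFFFF.....  {a→[0]; b→[1, 2, 3, 4, 5, 6, 7, 8]; c→[9]}
  11. unlink(c)  ⇒  FFFFFFFFF......  {a→[0]; b→[1, 2, 3, 4, 5, 6, 7, 8]}
  12. append(a, 3)  ⇒  FFFFFFFFFFFF...  {a→[0, 9, 10, 11]; b→[1, 2, 3, 4, 5, 6, 7, 8]}

blocks(b) = [1, 2, 3, 4, 5, 6, 7, 8]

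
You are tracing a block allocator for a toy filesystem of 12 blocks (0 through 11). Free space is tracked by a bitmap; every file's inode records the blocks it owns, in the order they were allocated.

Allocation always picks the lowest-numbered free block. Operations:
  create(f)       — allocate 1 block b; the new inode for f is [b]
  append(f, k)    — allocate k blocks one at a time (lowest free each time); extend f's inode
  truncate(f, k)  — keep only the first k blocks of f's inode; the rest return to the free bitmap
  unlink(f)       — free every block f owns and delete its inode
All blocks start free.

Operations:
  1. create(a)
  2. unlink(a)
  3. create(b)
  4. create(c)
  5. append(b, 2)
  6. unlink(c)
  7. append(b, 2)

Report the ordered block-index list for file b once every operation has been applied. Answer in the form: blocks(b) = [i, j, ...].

  1. create(a)  ⇒  F...........  {a→[0]}
  2. unlink(a)  ⇒  ............  {}
  3. create(b)  ⇒  F...........  {b→[0]}
  4. create(c)  ⇒  FF..........  {b→[0]; c→[1]}
  5. append(b, 2)  ⇒  FFFF........  {b→[0, 2, 3]; c→[1]}
  6. unlink(c)  ⇒  F.FF........  {b→[0, 2, 3]}
  7. append(b, 2)  ⇒  FFFFF.......  {b→[0, 2, 3, 1, 4]}

blocks(b) = [0, 2, 3, 1, 4]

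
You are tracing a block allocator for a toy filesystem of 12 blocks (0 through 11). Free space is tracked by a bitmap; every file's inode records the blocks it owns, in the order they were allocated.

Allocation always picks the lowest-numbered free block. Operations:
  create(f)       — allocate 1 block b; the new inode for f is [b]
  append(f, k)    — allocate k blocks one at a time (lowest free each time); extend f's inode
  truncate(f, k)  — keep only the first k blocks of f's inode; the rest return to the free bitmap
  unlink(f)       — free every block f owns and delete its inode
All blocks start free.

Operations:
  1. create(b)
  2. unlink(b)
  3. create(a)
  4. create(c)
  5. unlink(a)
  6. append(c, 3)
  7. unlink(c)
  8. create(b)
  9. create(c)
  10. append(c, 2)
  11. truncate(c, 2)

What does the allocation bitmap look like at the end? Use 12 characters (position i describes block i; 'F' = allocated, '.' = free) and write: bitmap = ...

bitmap = FFF.........

[1] create(b) — b=0 (map F...........)
[2] unlink(b) —  (map ............)
[3] create(a) — a=0 (map F...........)
[4] create(c) — a=0 c=1 (map FF..........)
[5] unlink(a) — c=1 (map .F..........)
[6] append(c, 3) — c=1,0,2,3 (map FFFF........)
[7] unlink(c) —  (map ............)
[8] create(b) — b=0 (map F...........)
[9] create(c) — b=0 c=1 (map FF..........)
[10] append(c, 2) — b=0 c=1,2,3 (map FFFF........)
[11] truncate(c, 2) — b=0 c=1,2 (map FFF.........)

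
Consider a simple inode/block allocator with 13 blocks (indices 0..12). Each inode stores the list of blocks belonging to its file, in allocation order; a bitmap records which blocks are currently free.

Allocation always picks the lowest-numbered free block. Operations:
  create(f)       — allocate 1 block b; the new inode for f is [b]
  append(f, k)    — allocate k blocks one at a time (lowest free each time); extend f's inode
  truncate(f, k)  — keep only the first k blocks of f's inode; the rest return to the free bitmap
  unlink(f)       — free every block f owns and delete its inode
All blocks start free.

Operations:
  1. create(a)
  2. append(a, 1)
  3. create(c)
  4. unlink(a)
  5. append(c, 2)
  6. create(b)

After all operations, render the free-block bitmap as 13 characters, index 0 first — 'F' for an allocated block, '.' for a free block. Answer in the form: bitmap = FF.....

  1. create(a)  ⇒  F............  {a→[0]}
  2. append(a, 1)  ⇒  FF...........  {a→[0, 1]}
  3. create(c)  ⇒  FFF..........  {a→[0, 1]; c→[2]}
  4. unlink(a)  ⇒  ..F..........  {c→[2]}
  5. append(c, 2)  ⇒  FFF..........  {c→[2, 0, 1]}
  6. create(b)  ⇒  FFFF.........  {b→[3]; c→[2, 0, 1]}

bitmap = FFFF.........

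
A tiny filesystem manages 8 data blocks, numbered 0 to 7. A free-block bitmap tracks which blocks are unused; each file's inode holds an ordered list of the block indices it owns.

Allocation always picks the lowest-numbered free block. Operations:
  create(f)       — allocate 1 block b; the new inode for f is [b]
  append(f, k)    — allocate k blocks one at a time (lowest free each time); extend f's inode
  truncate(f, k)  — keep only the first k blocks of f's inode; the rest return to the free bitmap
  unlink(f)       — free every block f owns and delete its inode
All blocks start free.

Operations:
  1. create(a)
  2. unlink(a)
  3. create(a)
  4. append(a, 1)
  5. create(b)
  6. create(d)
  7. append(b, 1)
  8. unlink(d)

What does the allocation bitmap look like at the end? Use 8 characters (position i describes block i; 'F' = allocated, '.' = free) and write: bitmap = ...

bitmap = FFF.F...

create(a): bitmap=F....... | a=[0]
unlink(a): bitmap=........ | 
create(a): bitmap=F....... | a=[0]
append(a, 1): bitmap=FF...... | a=[0, 1]
create(b): bitmap=FFF..... | a=[0, 1] b=[2]
create(d): bitmap=FFFF.... | a=[0, 1] b=[2] d=[3]
append(b, 1): bitmap=FFFFF... | a=[0, 1] b=[2, 4] d=[3]
unlink(d): bitmap=FFF.F... | a=[0, 1] b=[2, 4]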